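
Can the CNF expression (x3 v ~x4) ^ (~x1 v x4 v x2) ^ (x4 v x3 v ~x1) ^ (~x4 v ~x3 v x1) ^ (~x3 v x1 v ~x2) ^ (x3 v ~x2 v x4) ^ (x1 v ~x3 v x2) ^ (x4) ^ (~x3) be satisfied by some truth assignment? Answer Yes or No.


Check all 16 possible truth assignments.
Number of satisfying assignments found: 0.
The formula is unsatisfiable.

No


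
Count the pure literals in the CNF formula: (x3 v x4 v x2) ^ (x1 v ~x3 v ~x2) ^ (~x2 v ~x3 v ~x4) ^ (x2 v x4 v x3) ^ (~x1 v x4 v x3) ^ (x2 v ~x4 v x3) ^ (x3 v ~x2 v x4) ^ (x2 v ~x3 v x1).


A pure literal appears in only one polarity across all clauses.
No pure literals found.
Count = 0.

0


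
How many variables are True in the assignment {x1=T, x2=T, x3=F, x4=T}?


The weight is the number of variables assigned True.
True variables: x1, x2, x4.
Weight = 3.

3


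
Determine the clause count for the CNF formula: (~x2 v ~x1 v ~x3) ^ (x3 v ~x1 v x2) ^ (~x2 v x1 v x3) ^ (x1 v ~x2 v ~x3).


Each group enclosed in parentheses joined by ^ is one clause.
Counting the conjuncts: 4 clauses.

4


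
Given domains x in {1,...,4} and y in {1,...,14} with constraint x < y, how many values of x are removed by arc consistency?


For the constraint x < y, x needs a supporting value in y's domain.
x can be at most 13 (one less than y's maximum).
Valid x values from domain: 4 out of 4.
Pruned = 4 - 4 = 0.

0


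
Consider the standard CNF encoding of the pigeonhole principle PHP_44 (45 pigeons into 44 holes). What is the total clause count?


The PHP encoding has two parts:
1) At-least-one-hole clauses: 45 (one per pigeon, each with 44 literals).
2) At-most-one-pigeon-per-hole clauses: 44 holes * C(45,2) = 44 * 990 = 43560.
Total clauses = 45 + 43560 = 43605.

43605


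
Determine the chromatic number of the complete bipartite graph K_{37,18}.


K_{37,18} is bipartite by definition: the two parts are independent sets, with every edge crossing between them.
Color all vertices in one part with color 1 and all vertices in the other part with color 2.
Since the graph has at least one edge, one color does not suffice.
Chromatic number = 2.

2


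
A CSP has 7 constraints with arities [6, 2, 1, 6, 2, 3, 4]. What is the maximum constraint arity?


The arities are: 6, 2, 1, 6, 2, 3, 4.
Scan for the maximum value.
Maximum arity = 6.

6


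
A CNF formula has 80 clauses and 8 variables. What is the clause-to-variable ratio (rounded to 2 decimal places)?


Clause-to-variable ratio = clauses / variables.
80 / 8 = 10.0.

10.0


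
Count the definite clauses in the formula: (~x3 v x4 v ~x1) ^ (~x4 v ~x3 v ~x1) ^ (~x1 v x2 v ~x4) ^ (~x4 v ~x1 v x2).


A definite clause has exactly one positive literal.
Clause 1: 1 positive -> definite
Clause 2: 0 positive -> not definite
Clause 3: 1 positive -> definite
Clause 4: 1 positive -> definite
Definite clause count = 3.

3


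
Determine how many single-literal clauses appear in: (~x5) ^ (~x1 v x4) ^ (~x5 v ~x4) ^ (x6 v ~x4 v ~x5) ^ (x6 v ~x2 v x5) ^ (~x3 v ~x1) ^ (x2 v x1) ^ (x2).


A unit clause contains exactly one literal.
Unit clauses found: (~x5), (x2).
Count = 2.

2


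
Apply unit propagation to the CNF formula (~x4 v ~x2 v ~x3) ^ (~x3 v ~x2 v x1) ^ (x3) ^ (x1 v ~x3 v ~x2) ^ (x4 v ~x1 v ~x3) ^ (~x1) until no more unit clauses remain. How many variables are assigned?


Unit propagation repeatedly assigns the literal in any unit clause, then simplifies.
Assignments in order: x3 = T, x1 = F, x2 = F.
No further unit clauses remain.
Total variables assigned = 3.

3


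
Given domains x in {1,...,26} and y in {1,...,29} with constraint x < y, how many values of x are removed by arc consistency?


For the constraint x < y, x needs a supporting value in y's domain.
x can be at most 28 (one less than y's maximum).
Valid x values from domain: 26 out of 26.
Pruned = 26 - 26 = 0.

0


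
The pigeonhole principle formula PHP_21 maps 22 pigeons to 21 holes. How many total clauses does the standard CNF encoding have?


The PHP encoding has two parts:
1) At-least-one-hole clauses: 22 (one per pigeon, each with 21 literals).
2) At-most-one-pigeon-per-hole clauses: 21 holes * C(22,2) = 21 * 231 = 4851.
Total clauses = 22 + 4851 = 4873.

4873


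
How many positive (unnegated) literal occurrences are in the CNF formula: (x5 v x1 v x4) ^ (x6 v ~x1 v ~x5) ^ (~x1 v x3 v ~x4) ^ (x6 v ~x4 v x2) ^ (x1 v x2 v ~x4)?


Scan each clause for unnegated literals.
Clause 1: 3 positive; Clause 2: 1 positive; Clause 3: 1 positive; Clause 4: 2 positive; Clause 5: 2 positive.
Total positive literal occurrences = 9.

9


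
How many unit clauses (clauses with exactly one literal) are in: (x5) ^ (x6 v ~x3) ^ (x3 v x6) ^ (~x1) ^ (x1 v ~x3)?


A unit clause contains exactly one literal.
Unit clauses found: (x5), (~x1).
Count = 2.

2


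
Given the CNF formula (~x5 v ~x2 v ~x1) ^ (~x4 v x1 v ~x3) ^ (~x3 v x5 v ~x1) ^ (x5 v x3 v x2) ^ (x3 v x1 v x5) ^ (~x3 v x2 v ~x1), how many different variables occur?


Identify each distinct variable in the formula.
Variables found: x1, x2, x3, x4, x5.
Total distinct variables = 5.

5


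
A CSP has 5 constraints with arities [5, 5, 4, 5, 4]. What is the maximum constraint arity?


The arities are: 5, 5, 4, 5, 4.
Scan for the maximum value.
Maximum arity = 5.

5


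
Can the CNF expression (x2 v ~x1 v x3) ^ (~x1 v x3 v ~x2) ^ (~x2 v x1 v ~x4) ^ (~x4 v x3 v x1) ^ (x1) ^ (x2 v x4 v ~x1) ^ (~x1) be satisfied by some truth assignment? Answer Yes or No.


Check all 16 possible truth assignments.
Number of satisfying assignments found: 0.
The formula is unsatisfiable.

No


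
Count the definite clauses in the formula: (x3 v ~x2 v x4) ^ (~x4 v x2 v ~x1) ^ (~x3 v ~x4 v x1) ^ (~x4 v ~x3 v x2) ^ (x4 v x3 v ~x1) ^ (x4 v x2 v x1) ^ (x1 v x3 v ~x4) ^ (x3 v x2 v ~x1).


A definite clause has exactly one positive literal.
Clause 1: 2 positive -> not definite
Clause 2: 1 positive -> definite
Clause 3: 1 positive -> definite
Clause 4: 1 positive -> definite
Clause 5: 2 positive -> not definite
Clause 6: 3 positive -> not definite
Clause 7: 2 positive -> not definite
Clause 8: 2 positive -> not definite
Definite clause count = 3.

3


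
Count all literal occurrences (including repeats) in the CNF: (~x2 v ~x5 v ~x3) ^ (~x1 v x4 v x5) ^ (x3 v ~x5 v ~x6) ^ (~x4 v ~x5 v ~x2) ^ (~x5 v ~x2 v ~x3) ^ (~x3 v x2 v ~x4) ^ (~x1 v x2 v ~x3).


Clause lengths: 3, 3, 3, 3, 3, 3, 3.
Sum = 3 + 3 + 3 + 3 + 3 + 3 + 3 = 21.

21


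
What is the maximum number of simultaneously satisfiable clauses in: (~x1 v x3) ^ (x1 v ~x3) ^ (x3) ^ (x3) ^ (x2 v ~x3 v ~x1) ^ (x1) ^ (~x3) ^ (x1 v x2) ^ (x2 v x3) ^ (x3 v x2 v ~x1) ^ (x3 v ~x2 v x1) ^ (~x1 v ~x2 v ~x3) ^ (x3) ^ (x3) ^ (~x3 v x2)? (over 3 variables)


Enumerate all 8 truth assignments.
For each, count how many of the 15 clauses are satisfied.
The formula is not fully satisfiable, so the maximum is below 15.
Maximum simultaneously satisfiable clauses = 13.

13


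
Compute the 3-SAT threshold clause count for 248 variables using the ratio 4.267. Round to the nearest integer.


The 3-SAT phase transition occurs at approximately 4.267 clauses per variable.
m = 4.267 * 248 = 1058.216.
Rounded to nearest integer: 1058.

1058


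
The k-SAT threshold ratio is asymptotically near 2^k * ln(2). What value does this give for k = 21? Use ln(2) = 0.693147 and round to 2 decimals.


Using the asymptotic formula: threshold ~ 2^k * ln(2).
2^21 = 2097152.
2097152 * 0.693147 = 1453634.62.

1453634.62


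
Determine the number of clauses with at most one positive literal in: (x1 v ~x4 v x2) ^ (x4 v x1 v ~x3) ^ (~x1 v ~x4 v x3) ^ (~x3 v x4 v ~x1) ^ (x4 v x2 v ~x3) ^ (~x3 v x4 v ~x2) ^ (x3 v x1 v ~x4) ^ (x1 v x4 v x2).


A Horn clause has at most one positive literal.
Clause 1: 2 positive lit(s) -> not Horn
Clause 2: 2 positive lit(s) -> not Horn
Clause 3: 1 positive lit(s) -> Horn
Clause 4: 1 positive lit(s) -> Horn
Clause 5: 2 positive lit(s) -> not Horn
Clause 6: 1 positive lit(s) -> Horn
Clause 7: 2 positive lit(s) -> not Horn
Clause 8: 3 positive lit(s) -> not Horn
Total Horn clauses = 3.

3


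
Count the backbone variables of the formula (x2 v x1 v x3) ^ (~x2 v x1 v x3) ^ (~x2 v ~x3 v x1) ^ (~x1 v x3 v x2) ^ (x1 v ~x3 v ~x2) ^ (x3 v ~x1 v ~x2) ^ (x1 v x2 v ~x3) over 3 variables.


Find all satisfying assignments: 2 model(s).
Check which variables have the same value in every model.
Fixed variables: x1=T, x3=T.
Backbone size = 2.

2


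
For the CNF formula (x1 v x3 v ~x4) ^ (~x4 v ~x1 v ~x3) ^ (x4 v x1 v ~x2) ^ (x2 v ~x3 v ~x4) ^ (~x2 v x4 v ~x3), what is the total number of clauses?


Each group enclosed in parentheses joined by ^ is one clause.
Counting the conjuncts: 5 clauses.

5


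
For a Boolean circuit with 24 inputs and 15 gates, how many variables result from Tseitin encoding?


The Tseitin transformation introduces one auxiliary variable per gate.
Total variables = inputs + gates = 24 + 15 = 39.

39


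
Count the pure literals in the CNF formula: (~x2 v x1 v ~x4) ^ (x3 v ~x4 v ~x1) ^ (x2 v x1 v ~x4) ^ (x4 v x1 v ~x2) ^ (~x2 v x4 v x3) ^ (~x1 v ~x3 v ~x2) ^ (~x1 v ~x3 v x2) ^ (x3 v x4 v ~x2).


A pure literal appears in only one polarity across all clauses.
No pure literals found.
Count = 0.

0


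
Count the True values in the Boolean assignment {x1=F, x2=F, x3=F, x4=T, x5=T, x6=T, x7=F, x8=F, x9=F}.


The weight is the number of variables assigned True.
True variables: x4, x5, x6.
Weight = 3.

3


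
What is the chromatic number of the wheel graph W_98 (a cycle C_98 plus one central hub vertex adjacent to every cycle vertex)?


W_98 consists of the cycle C_98 together with a hub vertex adjacent to every cycle vertex.
The cycle C_98 needs 2 colors (even cycle -> 2).
The hub is adjacent to every cycle vertex, so it must receive a new color distinct from all of them.
Chromatic number = 2 + 1 = 3.

3


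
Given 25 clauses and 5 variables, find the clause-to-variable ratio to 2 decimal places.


Clause-to-variable ratio = clauses / variables.
25 / 5 = 5.0.

5.0


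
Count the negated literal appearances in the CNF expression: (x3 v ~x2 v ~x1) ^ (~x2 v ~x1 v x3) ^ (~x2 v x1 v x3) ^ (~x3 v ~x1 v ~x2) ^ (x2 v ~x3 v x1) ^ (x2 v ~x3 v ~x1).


Scan each clause for negated literals.
Clause 1: 2 negative; Clause 2: 2 negative; Clause 3: 1 negative; Clause 4: 3 negative; Clause 5: 1 negative; Clause 6: 2 negative.
Total negative literal occurrences = 11.

11


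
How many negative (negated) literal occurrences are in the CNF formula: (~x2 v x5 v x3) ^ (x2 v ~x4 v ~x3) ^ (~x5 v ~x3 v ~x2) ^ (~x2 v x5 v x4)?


Scan each clause for negated literals.
Clause 1: 1 negative; Clause 2: 2 negative; Clause 3: 3 negative; Clause 4: 1 negative.
Total negative literal occurrences = 7.

7


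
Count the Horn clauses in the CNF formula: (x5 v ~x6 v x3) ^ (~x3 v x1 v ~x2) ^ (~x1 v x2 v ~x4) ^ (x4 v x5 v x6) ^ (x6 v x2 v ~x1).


A Horn clause has at most one positive literal.
Clause 1: 2 positive lit(s) -> not Horn
Clause 2: 1 positive lit(s) -> Horn
Clause 3: 1 positive lit(s) -> Horn
Clause 4: 3 positive lit(s) -> not Horn
Clause 5: 2 positive lit(s) -> not Horn
Total Horn clauses = 2.

2


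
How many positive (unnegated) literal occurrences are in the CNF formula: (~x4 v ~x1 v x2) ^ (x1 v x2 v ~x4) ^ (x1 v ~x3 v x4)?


Scan each clause for unnegated literals.
Clause 1: 1 positive; Clause 2: 2 positive; Clause 3: 2 positive.
Total positive literal occurrences = 5.

5


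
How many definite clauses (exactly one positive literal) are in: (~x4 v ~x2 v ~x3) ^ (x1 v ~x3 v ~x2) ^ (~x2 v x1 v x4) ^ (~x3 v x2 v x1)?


A definite clause has exactly one positive literal.
Clause 1: 0 positive -> not definite
Clause 2: 1 positive -> definite
Clause 3: 2 positive -> not definite
Clause 4: 2 positive -> not definite
Definite clause count = 1.

1


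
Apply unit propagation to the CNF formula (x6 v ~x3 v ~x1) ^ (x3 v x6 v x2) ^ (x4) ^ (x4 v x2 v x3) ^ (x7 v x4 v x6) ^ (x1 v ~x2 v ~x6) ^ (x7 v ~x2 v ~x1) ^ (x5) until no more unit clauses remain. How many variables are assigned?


Unit propagation repeatedly assigns the literal in any unit clause, then simplifies.
Assignments in order: x4 = T, x5 = T.
No further unit clauses remain.
Total variables assigned = 2.

2


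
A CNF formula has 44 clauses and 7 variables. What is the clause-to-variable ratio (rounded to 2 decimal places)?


Clause-to-variable ratio = clauses / variables.
44 / 7 = 6.29.

6.29


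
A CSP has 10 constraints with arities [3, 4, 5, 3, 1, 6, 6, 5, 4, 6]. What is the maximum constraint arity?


The arities are: 3, 4, 5, 3, 1, 6, 6, 5, 4, 6.
Scan for the maximum value.
Maximum arity = 6.

6


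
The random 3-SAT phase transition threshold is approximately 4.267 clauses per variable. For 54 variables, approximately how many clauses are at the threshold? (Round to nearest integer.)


The 3-SAT phase transition occurs at approximately 4.267 clauses per variable.
m = 4.267 * 54 = 230.418.
Rounded to nearest integer: 230.

230


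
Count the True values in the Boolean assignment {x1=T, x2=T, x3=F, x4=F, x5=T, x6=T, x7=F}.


The weight is the number of variables assigned True.
True variables: x1, x2, x5, x6.
Weight = 4.

4


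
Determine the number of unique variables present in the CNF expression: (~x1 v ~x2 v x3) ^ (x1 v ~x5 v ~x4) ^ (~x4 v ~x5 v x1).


Identify each distinct variable in the formula.
Variables found: x1, x2, x3, x4, x5.
Total distinct variables = 5.

5


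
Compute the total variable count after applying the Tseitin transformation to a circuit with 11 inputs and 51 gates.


The Tseitin transformation introduces one auxiliary variable per gate.
Total variables = inputs + gates = 11 + 51 = 62.

62


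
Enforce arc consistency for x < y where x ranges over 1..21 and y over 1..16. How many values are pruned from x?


For the constraint x < y, x needs a supporting value in y's domain.
x can be at most 15 (one less than y's maximum).
Valid x values from domain: 15 out of 21.
Pruned = 21 - 15 = 6.

6


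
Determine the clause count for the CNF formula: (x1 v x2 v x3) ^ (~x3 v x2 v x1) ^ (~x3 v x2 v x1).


Each group enclosed in parentheses joined by ^ is one clause.
Counting the conjuncts: 3 clauses.

3


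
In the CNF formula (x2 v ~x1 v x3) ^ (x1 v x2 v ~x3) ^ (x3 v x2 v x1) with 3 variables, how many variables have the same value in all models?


Find all satisfying assignments: 5 model(s).
Check which variables have the same value in every model.
No variable is fixed across all models.
Backbone size = 0.

0


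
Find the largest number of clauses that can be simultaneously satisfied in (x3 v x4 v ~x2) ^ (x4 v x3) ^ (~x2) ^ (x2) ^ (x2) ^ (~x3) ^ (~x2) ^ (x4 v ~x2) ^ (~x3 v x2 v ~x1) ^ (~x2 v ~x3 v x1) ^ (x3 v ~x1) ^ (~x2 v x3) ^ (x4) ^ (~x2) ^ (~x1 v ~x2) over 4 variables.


Enumerate all 16 truth assignments.
For each, count how many of the 15 clauses are satisfied.
The formula is not fully satisfiable, so the maximum is below 15.
Maximum simultaneously satisfiable clauses = 13.

13


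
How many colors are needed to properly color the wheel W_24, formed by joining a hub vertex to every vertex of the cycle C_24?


W_24 consists of the cycle C_24 together with a hub vertex adjacent to every cycle vertex.
The cycle C_24 needs 2 colors (even cycle -> 2).
The hub is adjacent to every cycle vertex, so it must receive a new color distinct from all of them.
Chromatic number = 2 + 1 = 3.

3


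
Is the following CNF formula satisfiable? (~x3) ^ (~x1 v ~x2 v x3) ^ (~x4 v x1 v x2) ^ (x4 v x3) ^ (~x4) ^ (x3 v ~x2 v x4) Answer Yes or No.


Check all 16 possible truth assignments.
Number of satisfying assignments found: 0.
The formula is unsatisfiable.

No


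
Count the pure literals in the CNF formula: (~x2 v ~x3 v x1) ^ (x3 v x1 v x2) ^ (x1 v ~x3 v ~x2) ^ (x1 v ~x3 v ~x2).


A pure literal appears in only one polarity across all clauses.
Pure literals: x1 (positive only).
Count = 1.

1


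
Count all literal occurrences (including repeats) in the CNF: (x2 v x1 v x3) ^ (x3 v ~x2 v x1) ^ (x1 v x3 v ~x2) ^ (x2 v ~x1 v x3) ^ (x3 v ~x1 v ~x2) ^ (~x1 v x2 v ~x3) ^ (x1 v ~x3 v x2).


Clause lengths: 3, 3, 3, 3, 3, 3, 3.
Sum = 3 + 3 + 3 + 3 + 3 + 3 + 3 = 21.

21


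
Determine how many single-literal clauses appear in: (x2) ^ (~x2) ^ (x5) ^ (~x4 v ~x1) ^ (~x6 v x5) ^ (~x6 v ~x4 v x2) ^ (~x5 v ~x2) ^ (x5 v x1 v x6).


A unit clause contains exactly one literal.
Unit clauses found: (x2), (~x2), (x5).
Count = 3.

3


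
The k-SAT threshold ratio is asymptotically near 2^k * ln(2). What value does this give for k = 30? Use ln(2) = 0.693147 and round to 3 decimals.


Using the asymptotic formula: threshold ~ 2^k * ln(2).
2^30 = 1073741824.
1073741824 * 0.693147 = 744260924.08.

744260924.08


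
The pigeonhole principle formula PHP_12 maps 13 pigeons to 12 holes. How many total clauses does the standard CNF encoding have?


The PHP encoding has two parts:
1) At-least-one-hole clauses: 13 (one per pigeon, each with 12 literals).
2) At-most-one-pigeon-per-hole clauses: 12 holes * C(13,2) = 12 * 78 = 936.
Total clauses = 13 + 936 = 949.

949


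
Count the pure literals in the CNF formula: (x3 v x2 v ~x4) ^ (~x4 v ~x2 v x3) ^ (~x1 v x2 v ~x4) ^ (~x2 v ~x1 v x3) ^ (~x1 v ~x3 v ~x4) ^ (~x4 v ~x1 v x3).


A pure literal appears in only one polarity across all clauses.
Pure literals: x1 (negative only), x4 (negative only).
Count = 2.

2


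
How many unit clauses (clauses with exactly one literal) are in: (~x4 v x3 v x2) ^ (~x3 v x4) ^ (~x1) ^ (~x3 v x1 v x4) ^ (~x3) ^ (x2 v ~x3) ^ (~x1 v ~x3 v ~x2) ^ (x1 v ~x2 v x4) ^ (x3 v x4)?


A unit clause contains exactly one literal.
Unit clauses found: (~x1), (~x3).
Count = 2.

2


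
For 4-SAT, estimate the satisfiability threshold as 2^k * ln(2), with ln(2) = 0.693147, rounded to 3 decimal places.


Using the asymptotic formula: threshold ~ 2^k * ln(2).
2^4 = 16.
16 * 0.693147 = 11.09.

11.09


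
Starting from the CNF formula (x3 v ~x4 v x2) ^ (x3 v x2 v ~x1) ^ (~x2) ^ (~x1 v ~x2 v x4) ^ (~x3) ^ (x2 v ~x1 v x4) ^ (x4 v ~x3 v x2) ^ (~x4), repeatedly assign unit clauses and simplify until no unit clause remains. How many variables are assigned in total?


Unit propagation repeatedly assigns the literal in any unit clause, then simplifies.
Assignments in order: x2 = F, x3 = F, x4 = F, x1 = F.
No further unit clauses remain.
Total variables assigned = 4.

4


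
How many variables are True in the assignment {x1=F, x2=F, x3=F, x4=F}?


The weight is the number of variables assigned True.
True variables: none.
Weight = 0.

0


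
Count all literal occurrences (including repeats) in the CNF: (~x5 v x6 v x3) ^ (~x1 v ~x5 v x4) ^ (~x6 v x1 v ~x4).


Clause lengths: 3, 3, 3.
Sum = 3 + 3 + 3 = 9.

9


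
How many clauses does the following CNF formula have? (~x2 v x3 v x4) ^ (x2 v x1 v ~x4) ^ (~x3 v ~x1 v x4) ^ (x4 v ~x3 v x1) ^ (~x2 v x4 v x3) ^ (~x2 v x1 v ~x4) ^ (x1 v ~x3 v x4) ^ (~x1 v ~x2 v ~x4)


Each group enclosed in parentheses joined by ^ is one clause.
Counting the conjuncts: 8 clauses.

8


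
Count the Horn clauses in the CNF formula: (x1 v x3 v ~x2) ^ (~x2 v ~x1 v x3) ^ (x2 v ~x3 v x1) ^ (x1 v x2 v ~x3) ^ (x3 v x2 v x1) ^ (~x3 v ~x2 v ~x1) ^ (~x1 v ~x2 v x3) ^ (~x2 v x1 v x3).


A Horn clause has at most one positive literal.
Clause 1: 2 positive lit(s) -> not Horn
Clause 2: 1 positive lit(s) -> Horn
Clause 3: 2 positive lit(s) -> not Horn
Clause 4: 2 positive lit(s) -> not Horn
Clause 5: 3 positive lit(s) -> not Horn
Clause 6: 0 positive lit(s) -> Horn
Clause 7: 1 positive lit(s) -> Horn
Clause 8: 2 positive lit(s) -> not Horn
Total Horn clauses = 3.

3


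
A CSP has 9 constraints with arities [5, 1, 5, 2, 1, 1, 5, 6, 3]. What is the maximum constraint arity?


The arities are: 5, 1, 5, 2, 1, 1, 5, 6, 3.
Scan for the maximum value.
Maximum arity = 6.

6


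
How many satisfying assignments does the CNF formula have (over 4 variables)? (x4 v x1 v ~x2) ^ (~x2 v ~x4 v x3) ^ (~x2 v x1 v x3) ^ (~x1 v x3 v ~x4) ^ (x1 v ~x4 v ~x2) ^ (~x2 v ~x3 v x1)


Enumerate all 16 truth assignments over 4 variables.
Test each against every clause.
Satisfying assignments found: 10.

10


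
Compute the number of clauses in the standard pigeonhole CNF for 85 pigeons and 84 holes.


The PHP encoding has two parts:
1) At-least-one-hole clauses: 85 (one per pigeon, each with 84 literals).
2) At-most-one-pigeon-per-hole clauses: 84 holes * C(85,2) = 84 * 3570 = 299880.
Total clauses = 85 + 299880 = 299965.

299965


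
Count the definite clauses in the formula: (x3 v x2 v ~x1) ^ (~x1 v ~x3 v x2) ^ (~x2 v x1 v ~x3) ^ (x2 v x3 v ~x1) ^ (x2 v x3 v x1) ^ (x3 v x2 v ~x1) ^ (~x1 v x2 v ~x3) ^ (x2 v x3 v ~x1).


A definite clause has exactly one positive literal.
Clause 1: 2 positive -> not definite
Clause 2: 1 positive -> definite
Clause 3: 1 positive -> definite
Clause 4: 2 positive -> not definite
Clause 5: 3 positive -> not definite
Clause 6: 2 positive -> not definite
Clause 7: 1 positive -> definite
Clause 8: 2 positive -> not definite
Definite clause count = 3.

3


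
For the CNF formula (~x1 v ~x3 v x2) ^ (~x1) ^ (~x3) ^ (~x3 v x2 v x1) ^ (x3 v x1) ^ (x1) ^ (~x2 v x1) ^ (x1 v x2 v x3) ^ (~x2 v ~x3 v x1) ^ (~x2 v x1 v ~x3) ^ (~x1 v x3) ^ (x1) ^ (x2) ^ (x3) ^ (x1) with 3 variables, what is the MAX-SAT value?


Enumerate all 8 truth assignments.
For each, count how many of the 15 clauses are satisfied.
The formula is not fully satisfiable, so the maximum is below 15.
Maximum simultaneously satisfiable clauses = 13.

13


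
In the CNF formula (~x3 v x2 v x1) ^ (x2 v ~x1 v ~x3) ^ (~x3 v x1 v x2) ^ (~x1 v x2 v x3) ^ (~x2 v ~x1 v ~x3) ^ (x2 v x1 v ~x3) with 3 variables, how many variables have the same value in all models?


Find all satisfying assignments: 4 model(s).
Check which variables have the same value in every model.
No variable is fixed across all models.
Backbone size = 0.

0


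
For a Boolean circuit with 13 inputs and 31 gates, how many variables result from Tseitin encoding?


The Tseitin transformation introduces one auxiliary variable per gate.
Total variables = inputs + gates = 13 + 31 = 44.

44


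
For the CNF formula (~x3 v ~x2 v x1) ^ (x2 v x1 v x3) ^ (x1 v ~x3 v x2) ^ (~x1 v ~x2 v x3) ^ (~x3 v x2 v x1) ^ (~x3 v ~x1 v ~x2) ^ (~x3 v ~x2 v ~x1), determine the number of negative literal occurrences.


Scan each clause for negated literals.
Clause 1: 2 negative; Clause 2: 0 negative; Clause 3: 1 negative; Clause 4: 2 negative; Clause 5: 1 negative; Clause 6: 3 negative; Clause 7: 3 negative.
Total negative literal occurrences = 12.

12


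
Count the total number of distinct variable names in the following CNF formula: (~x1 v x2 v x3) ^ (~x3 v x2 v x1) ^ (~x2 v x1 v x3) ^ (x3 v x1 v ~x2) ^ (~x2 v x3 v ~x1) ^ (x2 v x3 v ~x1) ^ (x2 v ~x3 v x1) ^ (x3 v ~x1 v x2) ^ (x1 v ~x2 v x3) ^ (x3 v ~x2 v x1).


Identify each distinct variable in the formula.
Variables found: x1, x2, x3.
Total distinct variables = 3.

3


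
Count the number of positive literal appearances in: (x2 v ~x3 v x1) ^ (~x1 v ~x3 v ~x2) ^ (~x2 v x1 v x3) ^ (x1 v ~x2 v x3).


Scan each clause for unnegated literals.
Clause 1: 2 positive; Clause 2: 0 positive; Clause 3: 2 positive; Clause 4: 2 positive.
Total positive literal occurrences = 6.

6


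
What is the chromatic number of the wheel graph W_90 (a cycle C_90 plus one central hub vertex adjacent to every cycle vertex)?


W_90 consists of the cycle C_90 together with a hub vertex adjacent to every cycle vertex.
The cycle C_90 needs 2 colors (even cycle -> 2).
The hub is adjacent to every cycle vertex, so it must receive a new color distinct from all of them.
Chromatic number = 2 + 1 = 3.

3


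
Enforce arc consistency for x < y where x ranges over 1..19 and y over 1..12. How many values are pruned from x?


For the constraint x < y, x needs a supporting value in y's domain.
x can be at most 11 (one less than y's maximum).
Valid x values from domain: 11 out of 19.
Pruned = 19 - 11 = 8.

8


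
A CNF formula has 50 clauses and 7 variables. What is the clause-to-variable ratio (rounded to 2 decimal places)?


Clause-to-variable ratio = clauses / variables.
50 / 7 = 7.14.

7.14


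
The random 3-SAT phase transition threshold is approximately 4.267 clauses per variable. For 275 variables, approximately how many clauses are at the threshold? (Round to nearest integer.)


The 3-SAT phase transition occurs at approximately 4.267 clauses per variable.
m = 4.267 * 275 = 1173.425.
Rounded to nearest integer: 1173.

1173


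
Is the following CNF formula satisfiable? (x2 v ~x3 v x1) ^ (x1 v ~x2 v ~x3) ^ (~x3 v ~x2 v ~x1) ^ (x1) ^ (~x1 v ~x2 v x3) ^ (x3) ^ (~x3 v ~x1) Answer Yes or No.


Check all 8 possible truth assignments.
Number of satisfying assignments found: 0.
The formula is unsatisfiable.

No


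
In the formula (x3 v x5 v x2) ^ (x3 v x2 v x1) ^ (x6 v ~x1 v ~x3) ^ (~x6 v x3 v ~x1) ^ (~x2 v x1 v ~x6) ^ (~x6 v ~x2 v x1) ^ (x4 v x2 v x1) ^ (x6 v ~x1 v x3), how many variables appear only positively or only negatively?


A pure literal appears in only one polarity across all clauses.
Pure literals: x4 (positive only), x5 (positive only).
Count = 2.

2


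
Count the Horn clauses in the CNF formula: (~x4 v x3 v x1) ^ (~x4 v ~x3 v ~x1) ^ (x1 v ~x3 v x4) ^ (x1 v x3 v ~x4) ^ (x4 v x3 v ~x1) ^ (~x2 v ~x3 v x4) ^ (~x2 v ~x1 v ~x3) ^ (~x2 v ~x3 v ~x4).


A Horn clause has at most one positive literal.
Clause 1: 2 positive lit(s) -> not Horn
Clause 2: 0 positive lit(s) -> Horn
Clause 3: 2 positive lit(s) -> not Horn
Clause 4: 2 positive lit(s) -> not Horn
Clause 5: 2 positive lit(s) -> not Horn
Clause 6: 1 positive lit(s) -> Horn
Clause 7: 0 positive lit(s) -> Horn
Clause 8: 0 positive lit(s) -> Horn
Total Horn clauses = 4.

4


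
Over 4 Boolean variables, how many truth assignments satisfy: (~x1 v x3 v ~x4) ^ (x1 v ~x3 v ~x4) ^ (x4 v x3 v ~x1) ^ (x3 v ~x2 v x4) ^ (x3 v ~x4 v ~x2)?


Enumerate all 16 truth assignments over 4 variables.
Test each against every clause.
Satisfying assignments found: 8.

8


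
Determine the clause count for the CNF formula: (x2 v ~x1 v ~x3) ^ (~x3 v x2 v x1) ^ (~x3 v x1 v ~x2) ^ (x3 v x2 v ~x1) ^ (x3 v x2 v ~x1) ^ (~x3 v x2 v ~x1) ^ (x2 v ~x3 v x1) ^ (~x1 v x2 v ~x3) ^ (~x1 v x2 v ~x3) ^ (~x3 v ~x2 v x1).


Each group enclosed in parentheses joined by ^ is one clause.
Counting the conjuncts: 10 clauses.

10


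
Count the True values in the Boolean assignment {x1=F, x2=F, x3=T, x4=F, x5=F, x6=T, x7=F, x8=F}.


The weight is the number of variables assigned True.
True variables: x3, x6.
Weight = 2.

2


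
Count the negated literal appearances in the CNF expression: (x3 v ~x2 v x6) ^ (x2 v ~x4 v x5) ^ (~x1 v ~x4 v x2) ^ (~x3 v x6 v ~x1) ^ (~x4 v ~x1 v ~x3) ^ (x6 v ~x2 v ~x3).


Scan each clause for negated literals.
Clause 1: 1 negative; Clause 2: 1 negative; Clause 3: 2 negative; Clause 4: 2 negative; Clause 5: 3 negative; Clause 6: 2 negative.
Total negative literal occurrences = 11.

11


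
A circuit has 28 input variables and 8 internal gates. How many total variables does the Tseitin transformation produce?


The Tseitin transformation introduces one auxiliary variable per gate.
Total variables = inputs + gates = 28 + 8 = 36.

36


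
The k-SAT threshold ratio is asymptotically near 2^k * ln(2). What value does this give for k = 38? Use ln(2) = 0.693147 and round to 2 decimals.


Using the asymptotic formula: threshold ~ 2^k * ln(2).
2^38 = 274877906944.
274877906944 * 0.693147 = 190530796564.51.

190530796564.51


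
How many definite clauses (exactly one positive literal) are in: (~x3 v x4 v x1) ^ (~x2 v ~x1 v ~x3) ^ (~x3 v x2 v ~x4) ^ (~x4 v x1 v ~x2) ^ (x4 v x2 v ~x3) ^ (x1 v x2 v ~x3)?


A definite clause has exactly one positive literal.
Clause 1: 2 positive -> not definite
Clause 2: 0 positive -> not definite
Clause 3: 1 positive -> definite
Clause 4: 1 positive -> definite
Clause 5: 2 positive -> not definite
Clause 6: 2 positive -> not definite
Definite clause count = 2.

2


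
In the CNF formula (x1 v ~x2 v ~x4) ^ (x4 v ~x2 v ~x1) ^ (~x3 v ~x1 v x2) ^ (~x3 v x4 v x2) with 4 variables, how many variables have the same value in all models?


Find all satisfying assignments: 9 model(s).
Check which variables have the same value in every model.
No variable is fixed across all models.
Backbone size = 0.

0


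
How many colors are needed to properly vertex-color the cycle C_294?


A cycle on an even number of vertices is bipartite: alternate two colors around the cycle.
Since 294 is even, two colors suffice, and at least two are needed because the graph has edges.
Chromatic number = 2.

2


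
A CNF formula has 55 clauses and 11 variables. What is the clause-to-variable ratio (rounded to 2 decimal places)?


Clause-to-variable ratio = clauses / variables.
55 / 11 = 5.0.

5.0


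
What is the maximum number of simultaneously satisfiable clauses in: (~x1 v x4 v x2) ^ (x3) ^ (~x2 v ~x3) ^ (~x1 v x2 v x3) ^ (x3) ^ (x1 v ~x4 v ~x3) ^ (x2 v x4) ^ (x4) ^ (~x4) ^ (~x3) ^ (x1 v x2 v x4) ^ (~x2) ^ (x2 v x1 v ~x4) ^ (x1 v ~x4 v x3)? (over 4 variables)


Enumerate all 16 truth assignments.
For each, count how many of the 14 clauses are satisfied.
The formula is not fully satisfiable, so the maximum is below 14.
Maximum simultaneously satisfiable clauses = 12.

12


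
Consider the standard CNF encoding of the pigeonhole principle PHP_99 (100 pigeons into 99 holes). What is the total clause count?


The PHP encoding has two parts:
1) At-least-one-hole clauses: 100 (one per pigeon, each with 99 literals).
2) At-most-one-pigeon-per-hole clauses: 99 holes * C(100,2) = 99 * 4950 = 490050.
Total clauses = 100 + 490050 = 490150.

490150


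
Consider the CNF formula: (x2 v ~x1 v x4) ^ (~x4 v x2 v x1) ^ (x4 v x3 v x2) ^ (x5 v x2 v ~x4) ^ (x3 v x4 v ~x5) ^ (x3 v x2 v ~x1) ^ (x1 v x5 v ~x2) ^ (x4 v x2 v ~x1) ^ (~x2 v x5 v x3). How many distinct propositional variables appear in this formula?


Identify each distinct variable in the formula.
Variables found: x1, x2, x3, x4, x5.
Total distinct variables = 5.

5


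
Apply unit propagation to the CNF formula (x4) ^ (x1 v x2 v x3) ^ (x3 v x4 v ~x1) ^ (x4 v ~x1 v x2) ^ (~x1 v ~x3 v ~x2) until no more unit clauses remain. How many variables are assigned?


Unit propagation repeatedly assigns the literal in any unit clause, then simplifies.
Assignments in order: x4 = T.
No further unit clauses remain.
Total variables assigned = 1.

1


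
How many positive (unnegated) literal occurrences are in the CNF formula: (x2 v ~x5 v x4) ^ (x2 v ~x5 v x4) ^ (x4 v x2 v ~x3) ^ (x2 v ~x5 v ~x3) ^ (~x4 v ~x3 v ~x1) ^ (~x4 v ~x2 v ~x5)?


Scan each clause for unnegated literals.
Clause 1: 2 positive; Clause 2: 2 positive; Clause 3: 2 positive; Clause 4: 1 positive; Clause 5: 0 positive; Clause 6: 0 positive.
Total positive literal occurrences = 7.

7


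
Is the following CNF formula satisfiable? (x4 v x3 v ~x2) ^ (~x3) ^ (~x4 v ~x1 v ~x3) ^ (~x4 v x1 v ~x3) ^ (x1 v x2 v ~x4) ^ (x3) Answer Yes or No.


Check all 16 possible truth assignments.
Number of satisfying assignments found: 0.
The formula is unsatisfiable.

No


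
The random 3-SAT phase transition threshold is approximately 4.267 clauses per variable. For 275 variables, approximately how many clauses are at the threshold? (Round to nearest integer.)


The 3-SAT phase transition occurs at approximately 4.267 clauses per variable.
m = 4.267 * 275 = 1173.425.
Rounded to nearest integer: 1173.

1173


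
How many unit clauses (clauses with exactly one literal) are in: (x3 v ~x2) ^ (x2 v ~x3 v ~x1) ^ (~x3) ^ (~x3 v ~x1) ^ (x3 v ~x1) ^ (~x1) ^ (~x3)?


A unit clause contains exactly one literal.
Unit clauses found: (~x3), (~x1), (~x3).
Count = 3.

3


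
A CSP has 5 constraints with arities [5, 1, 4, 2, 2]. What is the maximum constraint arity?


The arities are: 5, 1, 4, 2, 2.
Scan for the maximum value.
Maximum arity = 5.

5


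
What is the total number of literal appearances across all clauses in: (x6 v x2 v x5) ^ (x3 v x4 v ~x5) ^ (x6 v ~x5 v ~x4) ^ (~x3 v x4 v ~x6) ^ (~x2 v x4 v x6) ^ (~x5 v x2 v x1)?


Clause lengths: 3, 3, 3, 3, 3, 3.
Sum = 3 + 3 + 3 + 3 + 3 + 3 = 18.

18


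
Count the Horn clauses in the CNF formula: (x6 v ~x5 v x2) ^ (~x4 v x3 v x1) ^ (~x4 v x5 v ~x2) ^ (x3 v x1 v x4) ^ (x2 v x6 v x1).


A Horn clause has at most one positive literal.
Clause 1: 2 positive lit(s) -> not Horn
Clause 2: 2 positive lit(s) -> not Horn
Clause 3: 1 positive lit(s) -> Horn
Clause 4: 3 positive lit(s) -> not Horn
Clause 5: 3 positive lit(s) -> not Horn
Total Horn clauses = 1.

1


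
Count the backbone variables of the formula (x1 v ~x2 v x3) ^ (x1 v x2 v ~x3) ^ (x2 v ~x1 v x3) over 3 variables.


Find all satisfying assignments: 5 model(s).
Check which variables have the same value in every model.
No variable is fixed across all models.
Backbone size = 0.

0


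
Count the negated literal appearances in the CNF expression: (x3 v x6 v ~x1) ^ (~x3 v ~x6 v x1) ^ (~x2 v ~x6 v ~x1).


Scan each clause for negated literals.
Clause 1: 1 negative; Clause 2: 2 negative; Clause 3: 3 negative.
Total negative literal occurrences = 6.

6


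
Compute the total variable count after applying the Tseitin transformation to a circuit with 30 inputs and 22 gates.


The Tseitin transformation introduces one auxiliary variable per gate.
Total variables = inputs + gates = 30 + 22 = 52.

52


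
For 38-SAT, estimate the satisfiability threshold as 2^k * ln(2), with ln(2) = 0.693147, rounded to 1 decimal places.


Using the asymptotic formula: threshold ~ 2^k * ln(2).
2^38 = 274877906944.
274877906944 * 0.693147 = 190530796564.5.

190530796564.5


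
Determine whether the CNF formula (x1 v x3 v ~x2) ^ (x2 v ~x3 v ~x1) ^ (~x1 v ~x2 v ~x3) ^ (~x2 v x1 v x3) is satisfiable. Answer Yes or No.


Check all 8 possible truth assignments.
Number of satisfying assignments found: 5.
The formula is satisfiable.

Yes


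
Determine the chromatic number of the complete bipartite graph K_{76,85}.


K_{76,85} is bipartite by definition: the two parts are independent sets, with every edge crossing between them.
Color all vertices in one part with color 1 and all vertices in the other part with color 2.
Since the graph has at least one edge, one color does not suffice.
Chromatic number = 2.

2


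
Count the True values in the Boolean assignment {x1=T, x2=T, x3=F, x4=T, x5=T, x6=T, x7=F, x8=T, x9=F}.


The weight is the number of variables assigned True.
True variables: x1, x2, x4, x5, x6, x8.
Weight = 6.

6


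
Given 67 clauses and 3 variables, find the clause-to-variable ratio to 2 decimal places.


Clause-to-variable ratio = clauses / variables.
67 / 3 = 22.33.

22.33


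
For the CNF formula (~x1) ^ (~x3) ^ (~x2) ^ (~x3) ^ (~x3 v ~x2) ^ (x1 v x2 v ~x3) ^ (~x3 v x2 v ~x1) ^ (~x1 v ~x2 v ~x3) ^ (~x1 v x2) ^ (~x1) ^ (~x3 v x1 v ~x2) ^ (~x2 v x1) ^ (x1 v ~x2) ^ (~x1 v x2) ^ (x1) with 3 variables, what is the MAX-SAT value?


Enumerate all 8 truth assignments.
For each, count how many of the 15 clauses are satisfied.
The formula is not fully satisfiable, so the maximum is below 15.
Maximum simultaneously satisfiable clauses = 14.

14


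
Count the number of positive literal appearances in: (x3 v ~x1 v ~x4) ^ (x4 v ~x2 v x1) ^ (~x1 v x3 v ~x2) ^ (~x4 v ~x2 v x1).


Scan each clause for unnegated literals.
Clause 1: 1 positive; Clause 2: 2 positive; Clause 3: 1 positive; Clause 4: 1 positive.
Total positive literal occurrences = 5.

5


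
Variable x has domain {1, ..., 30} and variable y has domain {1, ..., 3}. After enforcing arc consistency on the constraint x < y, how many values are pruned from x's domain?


For the constraint x < y, x needs a supporting value in y's domain.
x can be at most 2 (one less than y's maximum).
Valid x values from domain: 2 out of 30.
Pruned = 30 - 2 = 28.

28


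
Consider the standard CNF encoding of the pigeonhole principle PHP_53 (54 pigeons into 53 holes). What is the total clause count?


The PHP encoding has two parts:
1) At-least-one-hole clauses: 54 (one per pigeon, each with 53 literals).
2) At-most-one-pigeon-per-hole clauses: 53 holes * C(54,2) = 53 * 1431 = 75843.
Total clauses = 54 + 75843 = 75897.

75897


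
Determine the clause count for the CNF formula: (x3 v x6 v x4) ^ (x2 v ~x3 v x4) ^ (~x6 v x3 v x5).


Each group enclosed in parentheses joined by ^ is one clause.
Counting the conjuncts: 3 clauses.

3


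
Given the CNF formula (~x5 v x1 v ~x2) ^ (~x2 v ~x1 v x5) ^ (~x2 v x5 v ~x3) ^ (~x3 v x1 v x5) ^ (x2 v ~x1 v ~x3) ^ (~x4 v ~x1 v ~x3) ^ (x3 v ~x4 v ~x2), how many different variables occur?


Identify each distinct variable in the formula.
Variables found: x1, x2, x3, x4, x5.
Total distinct variables = 5.

5


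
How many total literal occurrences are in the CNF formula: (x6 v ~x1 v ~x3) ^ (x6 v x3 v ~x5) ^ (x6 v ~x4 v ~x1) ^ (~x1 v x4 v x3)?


Clause lengths: 3, 3, 3, 3.
Sum = 3 + 3 + 3 + 3 = 12.

12


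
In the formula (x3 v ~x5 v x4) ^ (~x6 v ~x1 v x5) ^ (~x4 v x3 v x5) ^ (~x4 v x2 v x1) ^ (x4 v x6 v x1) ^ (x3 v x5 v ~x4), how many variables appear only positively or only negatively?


A pure literal appears in only one polarity across all clauses.
Pure literals: x2 (positive only), x3 (positive only).
Count = 2.

2


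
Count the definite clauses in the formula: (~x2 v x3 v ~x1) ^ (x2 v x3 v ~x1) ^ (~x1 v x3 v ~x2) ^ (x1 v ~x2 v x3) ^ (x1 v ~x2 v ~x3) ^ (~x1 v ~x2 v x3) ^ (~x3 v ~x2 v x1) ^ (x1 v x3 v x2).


A definite clause has exactly one positive literal.
Clause 1: 1 positive -> definite
Clause 2: 2 positive -> not definite
Clause 3: 1 positive -> definite
Clause 4: 2 positive -> not definite
Clause 5: 1 positive -> definite
Clause 6: 1 positive -> definite
Clause 7: 1 positive -> definite
Clause 8: 3 positive -> not definite
Definite clause count = 5.

5


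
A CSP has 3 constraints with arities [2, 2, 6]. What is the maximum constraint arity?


The arities are: 2, 2, 6.
Scan for the maximum value.
Maximum arity = 6.

6


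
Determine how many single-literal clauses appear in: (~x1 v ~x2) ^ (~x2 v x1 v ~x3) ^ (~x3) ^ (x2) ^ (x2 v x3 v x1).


A unit clause contains exactly one literal.
Unit clauses found: (~x3), (x2).
Count = 2.

2


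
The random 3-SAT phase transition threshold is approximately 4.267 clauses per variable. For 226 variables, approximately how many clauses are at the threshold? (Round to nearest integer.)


The 3-SAT phase transition occurs at approximately 4.267 clauses per variable.
m = 4.267 * 226 = 964.342.
Rounded to nearest integer: 964.

964


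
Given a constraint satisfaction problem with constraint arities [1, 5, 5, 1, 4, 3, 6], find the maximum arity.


The arities are: 1, 5, 5, 1, 4, 3, 6.
Scan for the maximum value.
Maximum arity = 6.

6


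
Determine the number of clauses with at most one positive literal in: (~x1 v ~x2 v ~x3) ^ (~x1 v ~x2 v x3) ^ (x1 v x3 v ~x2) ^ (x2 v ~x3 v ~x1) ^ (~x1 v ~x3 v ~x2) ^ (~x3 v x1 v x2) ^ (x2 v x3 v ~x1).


A Horn clause has at most one positive literal.
Clause 1: 0 positive lit(s) -> Horn
Clause 2: 1 positive lit(s) -> Horn
Clause 3: 2 positive lit(s) -> not Horn
Clause 4: 1 positive lit(s) -> Horn
Clause 5: 0 positive lit(s) -> Horn
Clause 6: 2 positive lit(s) -> not Horn
Clause 7: 2 positive lit(s) -> not Horn
Total Horn clauses = 4.

4


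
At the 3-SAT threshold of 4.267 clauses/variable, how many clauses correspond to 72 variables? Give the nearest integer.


The 3-SAT phase transition occurs at approximately 4.267 clauses per variable.
m = 4.267 * 72 = 307.224.
Rounded to nearest integer: 307.

307


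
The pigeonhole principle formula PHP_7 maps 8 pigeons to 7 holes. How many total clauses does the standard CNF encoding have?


The PHP encoding has two parts:
1) At-least-one-hole clauses: 8 (one per pigeon, each with 7 literals).
2) At-most-one-pigeon-per-hole clauses: 7 holes * C(8,2) = 7 * 28 = 196.
Total clauses = 8 + 196 = 204.

204
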